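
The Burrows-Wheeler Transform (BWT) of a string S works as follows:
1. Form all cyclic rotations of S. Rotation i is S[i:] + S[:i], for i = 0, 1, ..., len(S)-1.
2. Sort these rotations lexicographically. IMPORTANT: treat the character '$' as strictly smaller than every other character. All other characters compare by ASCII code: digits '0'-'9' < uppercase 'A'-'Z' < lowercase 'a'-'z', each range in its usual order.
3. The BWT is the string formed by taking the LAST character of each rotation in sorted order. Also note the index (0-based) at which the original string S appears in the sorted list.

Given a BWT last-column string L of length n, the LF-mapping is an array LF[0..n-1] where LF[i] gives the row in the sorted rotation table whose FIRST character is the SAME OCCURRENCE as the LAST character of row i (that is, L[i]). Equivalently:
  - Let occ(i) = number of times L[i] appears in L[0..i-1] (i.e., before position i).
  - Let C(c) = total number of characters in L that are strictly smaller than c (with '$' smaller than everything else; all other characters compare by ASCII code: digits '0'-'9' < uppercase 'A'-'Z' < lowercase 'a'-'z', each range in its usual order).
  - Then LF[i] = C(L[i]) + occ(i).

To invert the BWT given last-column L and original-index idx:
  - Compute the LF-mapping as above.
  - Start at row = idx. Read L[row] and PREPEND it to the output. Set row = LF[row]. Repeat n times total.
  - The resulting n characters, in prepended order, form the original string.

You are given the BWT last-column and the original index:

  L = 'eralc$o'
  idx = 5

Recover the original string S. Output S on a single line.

LF mapping: 3 6 1 4 2 0 5
Walk LF starting at row 5, prepending L[row]:
  step 1: row=5, L[5]='$', prepend. Next row=LF[5]=0
  step 2: row=0, L[0]='e', prepend. Next row=LF[0]=3
  step 3: row=3, L[3]='l', prepend. Next row=LF[3]=4
  step 4: row=4, L[4]='c', prepend. Next row=LF[4]=2
  step 5: row=2, L[2]='a', prepend. Next row=LF[2]=1
  step 6: row=1, L[1]='r', prepend. Next row=LF[1]=6
  step 7: row=6, L[6]='o', prepend. Next row=LF[6]=5
Reversed output: oracle$

Answer: oracle$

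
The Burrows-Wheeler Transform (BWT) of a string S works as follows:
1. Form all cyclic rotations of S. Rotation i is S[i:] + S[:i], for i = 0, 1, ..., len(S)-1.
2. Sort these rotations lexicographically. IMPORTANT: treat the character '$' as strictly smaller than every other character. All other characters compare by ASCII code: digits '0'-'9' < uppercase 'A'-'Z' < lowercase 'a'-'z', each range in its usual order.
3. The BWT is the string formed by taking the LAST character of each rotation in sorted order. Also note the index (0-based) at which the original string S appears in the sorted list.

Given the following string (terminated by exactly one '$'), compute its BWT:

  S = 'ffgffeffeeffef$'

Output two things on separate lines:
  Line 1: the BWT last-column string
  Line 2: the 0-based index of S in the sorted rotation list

Answer: ffffeefffeeg$ff
12

Derivation:
All 15 rotations (rotation i = S[i:]+S[:i]):
  rot[0] = ffgffeffeeffef$
  rot[1] = fgffeffeeffef$f
  rot[2] = gffeffeeffef$ff
  rot[3] = ffeffeeffef$ffg
  rot[4] = feffeeffef$ffgf
  rot[5] = effeeffef$ffgff
  rot[6] = ffeeffef$ffgffe
  rot[7] = feeffef$ffgffef
  rot[8] = eeffef$ffgffeff
  rot[9] = effef$ffgffeffe
  rot[10] = ffef$ffgffeffee
  rot[11] = fef$ffgffeffeef
  rot[12] = ef$ffgffeffeeff
  rot[13] = f$ffgffeffeeffe
  rot[14] = $ffgffeffeeffef
Sorted (with $ < everything):
  sorted[0] = $ffgffeffeeffef  (last char: 'f')
  sorted[1] = eeffef$ffgffeff  (last char: 'f')
  sorted[2] = ef$ffgffeffeeff  (last char: 'f')
  sorted[3] = effeeffef$ffgff  (last char: 'f')
  sorted[4] = effef$ffgffeffe  (last char: 'e')
  sorted[5] = f$ffgffeffeeffe  (last char: 'e')
  sorted[6] = feeffef$ffgffef  (last char: 'f')
  sorted[7] = fef$ffgffeffeef  (last char: 'f')
  sorted[8] = feffeeffef$ffgf  (last char: 'f')
  sorted[9] = ffeeffef$ffgffe  (last char: 'e')
  sorted[10] = ffef$ffgffeffee  (last char: 'e')
  sorted[11] = ffeffeeffef$ffg  (last char: 'g')
  sorted[12] = ffgffeffeeffef$  (last char: '$')
  sorted[13] = fgffeffeeffef$f  (last char: 'f')
  sorted[14] = gffeffeeffef$ff  (last char: 'f')
Last column: ffffeefffeeg$ff
Original string S is at sorted index 12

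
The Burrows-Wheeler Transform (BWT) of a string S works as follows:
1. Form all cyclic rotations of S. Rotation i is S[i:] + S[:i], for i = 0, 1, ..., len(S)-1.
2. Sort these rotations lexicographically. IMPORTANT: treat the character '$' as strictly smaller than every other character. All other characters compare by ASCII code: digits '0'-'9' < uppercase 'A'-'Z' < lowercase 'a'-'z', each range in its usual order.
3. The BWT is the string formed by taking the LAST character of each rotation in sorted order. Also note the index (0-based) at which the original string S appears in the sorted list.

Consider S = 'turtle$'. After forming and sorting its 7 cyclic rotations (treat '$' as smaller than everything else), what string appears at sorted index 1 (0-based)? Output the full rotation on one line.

All 7 rotations (rotation i = S[i:]+S[:i]):
  rot[0] = turtle$
  rot[1] = urtle$t
  rot[2] = rtle$tu
  rot[3] = tle$tur
  rot[4] = le$turt
  rot[5] = e$turtl
  rot[6] = $turtle
Sorted (with $ < everything):
  sorted[0] = $turtle
  sorted[1] = e$turtl
  sorted[2] = le$turt
  sorted[3] = rtle$tu
  sorted[4] = tle$tur
  sorted[5] = turtle$
  sorted[6] = urtle$t
sorted[1] = e$turtl

Answer: e$turtl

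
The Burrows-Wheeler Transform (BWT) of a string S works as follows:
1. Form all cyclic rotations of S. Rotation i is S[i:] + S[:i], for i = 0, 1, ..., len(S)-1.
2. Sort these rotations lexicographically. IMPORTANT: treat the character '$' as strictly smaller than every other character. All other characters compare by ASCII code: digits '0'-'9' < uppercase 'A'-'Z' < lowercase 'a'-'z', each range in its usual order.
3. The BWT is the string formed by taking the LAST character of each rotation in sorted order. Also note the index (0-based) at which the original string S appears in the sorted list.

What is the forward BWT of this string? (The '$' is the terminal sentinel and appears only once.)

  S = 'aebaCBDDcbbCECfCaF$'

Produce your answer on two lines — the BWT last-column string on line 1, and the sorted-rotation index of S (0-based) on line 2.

Answer: FCabfEBDCabC$becDaC
12

Derivation:
All 19 rotations (rotation i = S[i:]+S[:i]):
  rot[0] = aebaCBDDcbbCECfCaF$
  rot[1] = ebaCBDDcbbCECfCaF$a
  rot[2] = baCBDDcbbCECfCaF$ae
  rot[3] = aCBDDcbbCECfCaF$aeb
  rot[4] = CBDDcbbCECfCaF$aeba
  rot[5] = BDDcbbCECfCaF$aebaC
  rot[6] = DDcbbCECfCaF$aebaCB
  rot[7] = DcbbCECfCaF$aebaCBD
  rot[8] = cbbCECfCaF$aebaCBDD
  rot[9] = bbCECfCaF$aebaCBDDc
  rot[10] = bCECfCaF$aebaCBDDcb
  rot[11] = CECfCaF$aebaCBDDcbb
  rot[12] = ECfCaF$aebaCBDDcbbC
  rot[13] = CfCaF$aebaCBDDcbbCE
  rot[14] = fCaF$aebaCBDDcbbCEC
  rot[15] = CaF$aebaCBDDcbbCECf
  rot[16] = aF$aebaCBDDcbbCECfC
  rot[17] = F$aebaCBDDcbbCECfCa
  rot[18] = $aebaCBDDcbbCECfCaF
Sorted (with $ < everything):
  sorted[0] = $aebaCBDDcbbCECfCaF  (last char: 'F')
  sorted[1] = BDDcbbCECfCaF$aebaC  (last char: 'C')
  sorted[2] = CBDDcbbCECfCaF$aeba  (last char: 'a')
  sorted[3] = CECfCaF$aebaCBDDcbb  (last char: 'b')
  sorted[4] = CaF$aebaCBDDcbbCECf  (last char: 'f')
  sorted[5] = CfCaF$aebaCBDDcbbCE  (last char: 'E')
  sorted[6] = DDcbbCECfCaF$aebaCB  (last char: 'B')
  sorted[7] = DcbbCECfCaF$aebaCBD  (last char: 'D')
  sorted[8] = ECfCaF$aebaCBDDcbbC  (last char: 'C')
  sorted[9] = F$aebaCBDDcbbCECfCa  (last char: 'a')
  sorted[10] = aCBDDcbbCECfCaF$aeb  (last char: 'b')
  sorted[11] = aF$aebaCBDDcbbCECfC  (last char: 'C')
  sorted[12] = aebaCBDDcbbCECfCaF$  (last char: '$')
  sorted[13] = bCECfCaF$aebaCBDDcb  (last char: 'b')
  sorted[14] = baCBDDcbbCECfCaF$ae  (last char: 'e')
  sorted[15] = bbCECfCaF$aebaCBDDc  (last char: 'c')
  sorted[16] = cbbCECfCaF$aebaCBDD  (last char: 'D')
  sorted[17] = ebaCBDDcbbCECfCaF$a  (last char: 'a')
  sorted[18] = fCaF$aebaCBDDcbbCEC  (last char: 'C')
Last column: FCabfEBDCabC$becDaC
Original string S is at sorted index 12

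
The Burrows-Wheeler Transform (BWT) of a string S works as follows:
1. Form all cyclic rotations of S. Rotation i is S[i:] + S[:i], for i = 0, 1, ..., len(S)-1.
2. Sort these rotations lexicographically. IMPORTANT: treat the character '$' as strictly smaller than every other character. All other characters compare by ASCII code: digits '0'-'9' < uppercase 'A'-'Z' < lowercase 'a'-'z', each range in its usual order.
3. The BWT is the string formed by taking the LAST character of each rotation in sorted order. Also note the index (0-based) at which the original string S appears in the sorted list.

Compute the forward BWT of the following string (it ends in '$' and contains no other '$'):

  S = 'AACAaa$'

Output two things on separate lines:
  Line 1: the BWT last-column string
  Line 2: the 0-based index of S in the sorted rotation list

All 7 rotations (rotation i = S[i:]+S[:i]):
  rot[0] = AACAaa$
  rot[1] = ACAaa$A
  rot[2] = CAaa$AA
  rot[3] = Aaa$AAC
  rot[4] = aa$AACA
  rot[5] = a$AACAa
  rot[6] = $AACAaa
Sorted (with $ < everything):
  sorted[0] = $AACAaa  (last char: 'a')
  sorted[1] = AACAaa$  (last char: '$')
  sorted[2] = ACAaa$A  (last char: 'A')
  sorted[3] = Aaa$AAC  (last char: 'C')
  sorted[4] = CAaa$AA  (last char: 'A')
  sorted[5] = a$AACAa  (last char: 'a')
  sorted[6] = aa$AACA  (last char: 'A')
Last column: a$ACAaA
Original string S is at sorted index 1

Answer: a$ACAaA
1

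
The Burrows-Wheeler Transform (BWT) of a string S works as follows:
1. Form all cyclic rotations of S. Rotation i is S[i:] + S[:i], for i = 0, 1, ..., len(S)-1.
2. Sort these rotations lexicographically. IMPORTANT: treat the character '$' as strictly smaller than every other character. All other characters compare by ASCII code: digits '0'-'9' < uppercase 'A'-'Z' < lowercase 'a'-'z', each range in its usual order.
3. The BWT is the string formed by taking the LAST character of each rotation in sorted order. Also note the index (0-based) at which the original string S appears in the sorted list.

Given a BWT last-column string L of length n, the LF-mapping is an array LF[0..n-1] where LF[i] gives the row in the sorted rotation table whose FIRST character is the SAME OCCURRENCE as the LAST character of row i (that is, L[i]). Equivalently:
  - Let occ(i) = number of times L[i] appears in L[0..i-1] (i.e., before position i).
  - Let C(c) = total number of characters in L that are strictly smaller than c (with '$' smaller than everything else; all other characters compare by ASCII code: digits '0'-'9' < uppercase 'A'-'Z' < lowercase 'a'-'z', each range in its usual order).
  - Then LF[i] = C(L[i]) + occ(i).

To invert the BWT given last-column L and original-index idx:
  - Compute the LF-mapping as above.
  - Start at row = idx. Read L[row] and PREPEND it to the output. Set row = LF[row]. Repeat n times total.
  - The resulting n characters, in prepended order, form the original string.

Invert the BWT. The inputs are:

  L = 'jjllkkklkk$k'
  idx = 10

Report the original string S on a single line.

Answer: lkkkkklkljj$

Derivation:
LF mapping: 1 2 9 10 3 4 5 11 6 7 0 8
Walk LF starting at row 10, prepending L[row]:
  step 1: row=10, L[10]='$', prepend. Next row=LF[10]=0
  step 2: row=0, L[0]='j', prepend. Next row=LF[0]=1
  step 3: row=1, L[1]='j', prepend. Next row=LF[1]=2
  step 4: row=2, L[2]='l', prepend. Next row=LF[2]=9
  step 5: row=9, L[9]='k', prepend. Next row=LF[9]=7
  step 6: row=7, L[7]='l', prepend. Next row=LF[7]=11
  step 7: row=11, L[11]='k', prepend. Next row=LF[11]=8
  step 8: row=8, L[8]='k', prepend. Next row=LF[8]=6
  step 9: row=6, L[6]='k', prepend. Next row=LF[6]=5
  step 10: row=5, L[5]='k', prepend. Next row=LF[5]=4
  step 11: row=4, L[4]='k', prepend. Next row=LF[4]=3
  step 12: row=3, L[3]='l', prepend. Next row=LF[3]=10
Reversed output: lkkkkklkljj$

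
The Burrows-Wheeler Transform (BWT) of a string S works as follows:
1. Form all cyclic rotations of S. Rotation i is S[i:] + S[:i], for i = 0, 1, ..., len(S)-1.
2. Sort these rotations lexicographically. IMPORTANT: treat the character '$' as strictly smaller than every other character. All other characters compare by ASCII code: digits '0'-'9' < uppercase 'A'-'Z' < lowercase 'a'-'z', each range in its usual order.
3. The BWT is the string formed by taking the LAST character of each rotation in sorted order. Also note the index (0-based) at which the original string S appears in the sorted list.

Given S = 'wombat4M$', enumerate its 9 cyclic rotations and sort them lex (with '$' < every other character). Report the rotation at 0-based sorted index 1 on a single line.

All 9 rotations (rotation i = S[i:]+S[:i]):
  rot[0] = wombat4M$
  rot[1] = ombat4M$w
  rot[2] = mbat4M$wo
  rot[3] = bat4M$wom
  rot[4] = at4M$womb
  rot[5] = t4M$womba
  rot[6] = 4M$wombat
  rot[7] = M$wombat4
  rot[8] = $wombat4M
Sorted (with $ < everything):
  sorted[0] = $wombat4M
  sorted[1] = 4M$wombat
  sorted[2] = M$wombat4
  sorted[3] = at4M$womb
  sorted[4] = bat4M$wom
  sorted[5] = mbat4M$wo
  sorted[6] = ombat4M$w
  sorted[7] = t4M$womba
  sorted[8] = wombat4M$
sorted[1] = 4M$wombat

Answer: 4M$wombat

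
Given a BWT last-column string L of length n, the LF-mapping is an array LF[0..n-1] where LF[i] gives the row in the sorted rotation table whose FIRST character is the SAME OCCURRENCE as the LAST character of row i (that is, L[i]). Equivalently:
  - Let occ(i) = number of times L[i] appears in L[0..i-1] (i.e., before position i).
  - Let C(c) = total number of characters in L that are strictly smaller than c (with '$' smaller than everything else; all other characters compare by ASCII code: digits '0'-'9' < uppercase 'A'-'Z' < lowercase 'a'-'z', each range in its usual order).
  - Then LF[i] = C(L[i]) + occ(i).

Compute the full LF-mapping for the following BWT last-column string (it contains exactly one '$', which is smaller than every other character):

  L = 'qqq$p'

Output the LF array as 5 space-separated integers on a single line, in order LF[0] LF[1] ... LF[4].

Char counts: '$':1, 'p':1, 'q':3
C (first-col start): C('$')=0, C('p')=1, C('q')=2
L[0]='q': occ=0, LF[0]=C('q')+0=2+0=2
L[1]='q': occ=1, LF[1]=C('q')+1=2+1=3
L[2]='q': occ=2, LF[2]=C('q')+2=2+2=4
L[3]='$': occ=0, LF[3]=C('$')+0=0+0=0
L[4]='p': occ=0, LF[4]=C('p')+0=1+0=1

Answer: 2 3 4 0 1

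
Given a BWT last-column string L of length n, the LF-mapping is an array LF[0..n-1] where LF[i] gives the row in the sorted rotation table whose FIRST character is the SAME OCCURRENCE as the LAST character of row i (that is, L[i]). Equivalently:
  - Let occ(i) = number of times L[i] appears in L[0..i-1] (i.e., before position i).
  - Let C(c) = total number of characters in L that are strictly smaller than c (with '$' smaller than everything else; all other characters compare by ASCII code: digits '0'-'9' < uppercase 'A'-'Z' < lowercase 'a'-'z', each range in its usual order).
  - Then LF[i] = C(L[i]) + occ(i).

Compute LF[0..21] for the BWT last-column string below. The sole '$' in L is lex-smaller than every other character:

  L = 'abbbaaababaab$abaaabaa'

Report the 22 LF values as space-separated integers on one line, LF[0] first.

Char counts: '$':1, 'a':13, 'b':8
C (first-col start): C('$')=0, C('a')=1, C('b')=14
L[0]='a': occ=0, LF[0]=C('a')+0=1+0=1
L[1]='b': occ=0, LF[1]=C('b')+0=14+0=14
L[2]='b': occ=1, LF[2]=C('b')+1=14+1=15
L[3]='b': occ=2, LF[3]=C('b')+2=14+2=16
L[4]='a': occ=1, LF[4]=C('a')+1=1+1=2
L[5]='a': occ=2, LF[5]=C('a')+2=1+2=3
L[6]='a': occ=3, LF[6]=C('a')+3=1+3=4
L[7]='b': occ=3, LF[7]=C('b')+3=14+3=17
L[8]='a': occ=4, LF[8]=C('a')+4=1+4=5
L[9]='b': occ=4, LF[9]=C('b')+4=14+4=18
L[10]='a': occ=5, LF[10]=C('a')+5=1+5=6
L[11]='a': occ=6, LF[11]=C('a')+6=1+6=7
L[12]='b': occ=5, LF[12]=C('b')+5=14+5=19
L[13]='$': occ=0, LF[13]=C('$')+0=0+0=0
L[14]='a': occ=7, LF[14]=C('a')+7=1+7=8
L[15]='b': occ=6, LF[15]=C('b')+6=14+6=20
L[16]='a': occ=8, LF[16]=C('a')+8=1+8=9
L[17]='a': occ=9, LF[17]=C('a')+9=1+9=10
L[18]='a': occ=10, LF[18]=C('a')+10=1+10=11
L[19]='b': occ=7, LF[19]=C('b')+7=14+7=21
L[20]='a': occ=11, LF[20]=C('a')+11=1+11=12
L[21]='a': occ=12, LF[21]=C('a')+12=1+12=13

Answer: 1 14 15 16 2 3 4 17 5 18 6 7 19 0 8 20 9 10 11 21 12 13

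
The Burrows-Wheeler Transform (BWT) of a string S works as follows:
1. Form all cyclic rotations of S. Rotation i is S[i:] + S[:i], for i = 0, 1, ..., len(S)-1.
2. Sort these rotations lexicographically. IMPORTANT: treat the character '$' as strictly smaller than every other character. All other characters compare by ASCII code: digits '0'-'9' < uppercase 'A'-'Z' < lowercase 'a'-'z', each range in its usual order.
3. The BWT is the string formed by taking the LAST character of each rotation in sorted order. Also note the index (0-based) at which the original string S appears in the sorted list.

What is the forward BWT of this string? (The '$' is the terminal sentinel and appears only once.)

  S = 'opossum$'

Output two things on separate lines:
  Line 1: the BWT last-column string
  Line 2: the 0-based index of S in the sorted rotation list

Answer: mu$pooss
2

Derivation:
All 8 rotations (rotation i = S[i:]+S[:i]):
  rot[0] = opossum$
  rot[1] = possum$o
  rot[2] = ossum$op
  rot[3] = ssum$opo
  rot[4] = sum$opos
  rot[5] = um$oposs
  rot[6] = m$opossu
  rot[7] = $opossum
Sorted (with $ < everything):
  sorted[0] = $opossum  (last char: 'm')
  sorted[1] = m$opossu  (last char: 'u')
  sorted[2] = opossum$  (last char: '$')
  sorted[3] = ossum$op  (last char: 'p')
  sorted[4] = possum$o  (last char: 'o')
  sorted[5] = ssum$opo  (last char: 'o')
  sorted[6] = sum$opos  (last char: 's')
  sorted[7] = um$oposs  (last char: 's')
Last column: mu$pooss
Original string S is at sorted index 2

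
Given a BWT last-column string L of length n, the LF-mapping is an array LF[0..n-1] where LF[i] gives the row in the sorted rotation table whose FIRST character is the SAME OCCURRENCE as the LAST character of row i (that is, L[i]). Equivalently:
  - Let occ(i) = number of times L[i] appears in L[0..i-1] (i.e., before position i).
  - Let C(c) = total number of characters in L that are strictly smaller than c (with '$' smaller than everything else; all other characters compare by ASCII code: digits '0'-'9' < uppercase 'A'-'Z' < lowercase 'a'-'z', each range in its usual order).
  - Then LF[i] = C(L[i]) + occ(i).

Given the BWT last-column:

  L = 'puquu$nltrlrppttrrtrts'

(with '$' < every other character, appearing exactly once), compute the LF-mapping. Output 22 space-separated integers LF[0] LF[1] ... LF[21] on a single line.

Answer: 4 19 7 20 21 0 3 1 14 8 2 9 5 6 15 16 10 11 17 12 18 13

Derivation:
Char counts: '$':1, 'l':2, 'n':1, 'p':3, 'q':1, 'r':5, 's':1, 't':5, 'u':3
C (first-col start): C('$')=0, C('l')=1, C('n')=3, C('p')=4, C('q')=7, C('r')=8, C('s')=13, C('t')=14, C('u')=19
L[0]='p': occ=0, LF[0]=C('p')+0=4+0=4
L[1]='u': occ=0, LF[1]=C('u')+0=19+0=19
L[2]='q': occ=0, LF[2]=C('q')+0=7+0=7
L[3]='u': occ=1, LF[3]=C('u')+1=19+1=20
L[4]='u': occ=2, LF[4]=C('u')+2=19+2=21
L[5]='$': occ=0, LF[5]=C('$')+0=0+0=0
L[6]='n': occ=0, LF[6]=C('n')+0=3+0=3
L[7]='l': occ=0, LF[7]=C('l')+0=1+0=1
L[8]='t': occ=0, LF[8]=C('t')+0=14+0=14
L[9]='r': occ=0, LF[9]=C('r')+0=8+0=8
L[10]='l': occ=1, LF[10]=C('l')+1=1+1=2
L[11]='r': occ=1, LF[11]=C('r')+1=8+1=9
L[12]='p': occ=1, LF[12]=C('p')+1=4+1=5
L[13]='p': occ=2, LF[13]=C('p')+2=4+2=6
L[14]='t': occ=1, LF[14]=C('t')+1=14+1=15
L[15]='t': occ=2, LF[15]=C('t')+2=14+2=16
L[16]='r': occ=2, LF[16]=C('r')+2=8+2=10
L[17]='r': occ=3, LF[17]=C('r')+3=8+3=11
L[18]='t': occ=3, LF[18]=C('t')+3=14+3=17
L[19]='r': occ=4, LF[19]=C('r')+4=8+4=12
L[20]='t': occ=4, LF[20]=C('t')+4=14+4=18
L[21]='s': occ=0, LF[21]=C('s')+0=13+0=13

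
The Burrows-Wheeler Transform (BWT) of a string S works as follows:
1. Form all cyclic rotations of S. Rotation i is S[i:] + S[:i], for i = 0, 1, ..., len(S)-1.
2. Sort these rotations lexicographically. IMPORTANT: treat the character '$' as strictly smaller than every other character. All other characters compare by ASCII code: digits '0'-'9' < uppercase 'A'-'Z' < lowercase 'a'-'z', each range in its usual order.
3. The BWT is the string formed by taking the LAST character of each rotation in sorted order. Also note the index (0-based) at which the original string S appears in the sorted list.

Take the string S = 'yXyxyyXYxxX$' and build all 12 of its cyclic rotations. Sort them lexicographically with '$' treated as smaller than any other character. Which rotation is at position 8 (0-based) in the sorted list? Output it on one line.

All 12 rotations (rotation i = S[i:]+S[:i]):
  rot[0] = yXyxyyXYxxX$
  rot[1] = XyxyyXYxxX$y
  rot[2] = yxyyXYxxX$yX
  rot[3] = xyyXYxxX$yXy
  rot[4] = yyXYxxX$yXyx
  rot[5] = yXYxxX$yXyxy
  rot[6] = XYxxX$yXyxyy
  rot[7] = YxxX$yXyxyyX
  rot[8] = xxX$yXyxyyXY
  rot[9] = xX$yXyxyyXYx
  rot[10] = X$yXyxyyXYxx
  rot[11] = $yXyxyyXYxxX
Sorted (with $ < everything):
  sorted[0] = $yXyxyyXYxxX
  sorted[1] = X$yXyxyyXYxx
  sorted[2] = XYxxX$yXyxyy
  sorted[3] = XyxyyXYxxX$y
  sorted[4] = YxxX$yXyxyyX
  sorted[5] = xX$yXyxyyXYx
  sorted[6] = xxX$yXyxyyXY
  sorted[7] = xyyXYxxX$yXy
  sorted[8] = yXYxxX$yXyxy
  sorted[9] = yXyxyyXYxxX$
  sorted[10] = yxyyXYxxX$yX
  sorted[11] = yyXYxxX$yXyx
sorted[8] = yXYxxX$yXyxy

Answer: yXYxxX$yXyxy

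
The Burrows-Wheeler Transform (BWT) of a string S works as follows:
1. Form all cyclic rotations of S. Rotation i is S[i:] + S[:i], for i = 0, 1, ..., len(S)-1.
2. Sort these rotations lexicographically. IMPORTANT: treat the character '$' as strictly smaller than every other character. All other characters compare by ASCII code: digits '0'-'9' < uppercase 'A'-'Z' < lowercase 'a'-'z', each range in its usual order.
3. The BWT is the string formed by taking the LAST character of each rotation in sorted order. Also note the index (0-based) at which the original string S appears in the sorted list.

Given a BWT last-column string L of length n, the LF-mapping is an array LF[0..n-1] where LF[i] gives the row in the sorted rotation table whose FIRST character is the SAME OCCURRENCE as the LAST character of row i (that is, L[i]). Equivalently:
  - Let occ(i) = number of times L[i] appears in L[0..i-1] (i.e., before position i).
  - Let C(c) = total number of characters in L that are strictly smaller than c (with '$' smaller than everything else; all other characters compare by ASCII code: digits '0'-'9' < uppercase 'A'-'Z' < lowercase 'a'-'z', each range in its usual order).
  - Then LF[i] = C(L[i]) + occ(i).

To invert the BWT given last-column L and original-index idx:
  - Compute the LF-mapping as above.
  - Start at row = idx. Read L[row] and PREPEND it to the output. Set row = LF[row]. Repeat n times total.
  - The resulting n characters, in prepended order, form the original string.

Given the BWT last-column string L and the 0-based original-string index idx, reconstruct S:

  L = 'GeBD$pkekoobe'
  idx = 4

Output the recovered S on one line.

LF mapping: 3 5 1 2 0 12 8 6 9 10 11 4 7
Walk LF starting at row 4, prepending L[row]:
  step 1: row=4, L[4]='$', prepend. Next row=LF[4]=0
  step 2: row=0, L[0]='G', prepend. Next row=LF[0]=3
  step 3: row=3, L[3]='D', prepend. Next row=LF[3]=2
  step 4: row=2, L[2]='B', prepend. Next row=LF[2]=1
  step 5: row=1, L[1]='e', prepend. Next row=LF[1]=5
  step 6: row=5, L[5]='p', prepend. Next row=LF[5]=12
  step 7: row=12, L[12]='e', prepend. Next row=LF[12]=7
  step 8: row=7, L[7]='e', prepend. Next row=LF[7]=6
  step 9: row=6, L[6]='k', prepend. Next row=LF[6]=8
  step 10: row=8, L[8]='k', prepend. Next row=LF[8]=9
  step 11: row=9, L[9]='o', prepend. Next row=LF[9]=10
  step 12: row=10, L[10]='o', prepend. Next row=LF[10]=11
  step 13: row=11, L[11]='b', prepend. Next row=LF[11]=4
Reversed output: bookkeepeBDG$

Answer: bookkeepeBDG$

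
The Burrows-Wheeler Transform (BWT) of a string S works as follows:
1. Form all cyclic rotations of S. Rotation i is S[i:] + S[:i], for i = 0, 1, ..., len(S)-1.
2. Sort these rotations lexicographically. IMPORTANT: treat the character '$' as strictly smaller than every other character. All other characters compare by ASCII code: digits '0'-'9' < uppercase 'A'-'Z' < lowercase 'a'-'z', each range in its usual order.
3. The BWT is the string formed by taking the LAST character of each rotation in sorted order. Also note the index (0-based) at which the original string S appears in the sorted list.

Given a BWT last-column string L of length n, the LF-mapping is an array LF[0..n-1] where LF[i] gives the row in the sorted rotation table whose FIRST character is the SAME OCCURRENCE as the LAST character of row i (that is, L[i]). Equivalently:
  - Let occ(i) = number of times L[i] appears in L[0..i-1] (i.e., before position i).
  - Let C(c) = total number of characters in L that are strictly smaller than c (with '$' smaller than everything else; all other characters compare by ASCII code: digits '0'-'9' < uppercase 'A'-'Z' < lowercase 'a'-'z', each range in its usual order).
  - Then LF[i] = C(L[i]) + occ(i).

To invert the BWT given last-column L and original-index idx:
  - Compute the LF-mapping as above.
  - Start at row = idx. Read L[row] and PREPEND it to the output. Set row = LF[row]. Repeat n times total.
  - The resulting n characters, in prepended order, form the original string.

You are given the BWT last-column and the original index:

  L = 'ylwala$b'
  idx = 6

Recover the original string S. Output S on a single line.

Answer: wallaby$

Derivation:
LF mapping: 7 4 6 1 5 2 0 3
Walk LF starting at row 6, prepending L[row]:
  step 1: row=6, L[6]='$', prepend. Next row=LF[6]=0
  step 2: row=0, L[0]='y', prepend. Next row=LF[0]=7
  step 3: row=7, L[7]='b', prepend. Next row=LF[7]=3
  step 4: row=3, L[3]='a', prepend. Next row=LF[3]=1
  step 5: row=1, L[1]='l', prepend. Next row=LF[1]=4
  step 6: row=4, L[4]='l', prepend. Next row=LF[4]=5
  step 7: row=5, L[5]='a', prepend. Next row=LF[5]=2
  step 8: row=2, L[2]='w', prepend. Next row=LF[2]=6
Reversed output: wallaby$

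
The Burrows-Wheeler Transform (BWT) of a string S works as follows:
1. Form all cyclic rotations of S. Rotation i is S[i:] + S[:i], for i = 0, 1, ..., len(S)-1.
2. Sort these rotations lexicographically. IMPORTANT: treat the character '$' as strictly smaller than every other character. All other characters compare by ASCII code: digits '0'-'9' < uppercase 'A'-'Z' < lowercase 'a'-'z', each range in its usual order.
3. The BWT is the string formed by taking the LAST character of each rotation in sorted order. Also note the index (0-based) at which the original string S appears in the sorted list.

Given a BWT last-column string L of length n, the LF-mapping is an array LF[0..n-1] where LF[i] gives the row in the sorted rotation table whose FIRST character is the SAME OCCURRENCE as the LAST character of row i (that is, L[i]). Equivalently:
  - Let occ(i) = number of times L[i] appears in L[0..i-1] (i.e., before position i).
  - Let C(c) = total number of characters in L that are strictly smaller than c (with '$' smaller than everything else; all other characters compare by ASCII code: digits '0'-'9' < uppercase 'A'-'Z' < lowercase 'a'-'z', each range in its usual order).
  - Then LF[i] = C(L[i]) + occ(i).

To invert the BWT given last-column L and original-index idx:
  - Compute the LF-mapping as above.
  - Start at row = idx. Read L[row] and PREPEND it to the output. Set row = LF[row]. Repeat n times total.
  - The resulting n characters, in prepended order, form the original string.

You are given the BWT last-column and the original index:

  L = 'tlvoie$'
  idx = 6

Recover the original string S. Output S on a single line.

LF mapping: 5 3 6 4 2 1 0
Walk LF starting at row 6, prepending L[row]:
  step 1: row=6, L[6]='$', prepend. Next row=LF[6]=0
  step 2: row=0, L[0]='t', prepend. Next row=LF[0]=5
  step 3: row=5, L[5]='e', prepend. Next row=LF[5]=1
  step 4: row=1, L[1]='l', prepend. Next row=LF[1]=3
  step 5: row=3, L[3]='o', prepend. Next row=LF[3]=4
  step 6: row=4, L[4]='i', prepend. Next row=LF[4]=2
  step 7: row=2, L[2]='v', prepend. Next row=LF[2]=6
Reversed output: violet$

Answer: violet$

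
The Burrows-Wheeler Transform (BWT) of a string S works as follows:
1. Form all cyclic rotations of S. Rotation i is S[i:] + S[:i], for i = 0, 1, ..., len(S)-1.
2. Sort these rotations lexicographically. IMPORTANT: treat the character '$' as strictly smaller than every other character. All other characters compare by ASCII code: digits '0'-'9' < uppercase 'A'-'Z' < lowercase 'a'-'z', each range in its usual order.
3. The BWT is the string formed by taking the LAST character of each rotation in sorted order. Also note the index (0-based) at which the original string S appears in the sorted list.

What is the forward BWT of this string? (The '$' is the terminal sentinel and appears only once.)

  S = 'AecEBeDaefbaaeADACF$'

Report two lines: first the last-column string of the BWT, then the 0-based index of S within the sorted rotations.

Answer: FDe$EAAecCbaDfeaBAae
3

Derivation:
All 20 rotations (rotation i = S[i:]+S[:i]):
  rot[0] = AecEBeDaefbaaeADACF$
  rot[1] = ecEBeDaefbaaeADACF$A
  rot[2] = cEBeDaefbaaeADACF$Ae
  rot[3] = EBeDaefbaaeADACF$Aec
  rot[4] = BeDaefbaaeADACF$AecE
  rot[5] = eDaefbaaeADACF$AecEB
  rot[6] = DaefbaaeADACF$AecEBe
  rot[7] = aefbaaeADACF$AecEBeD
  rot[8] = efbaaeADACF$AecEBeDa
  rot[9] = fbaaeADACF$AecEBeDae
  rot[10] = baaeADACF$AecEBeDaef
  rot[11] = aaeADACF$AecEBeDaefb
  rot[12] = aeADACF$AecEBeDaefba
  rot[13] = eADACF$AecEBeDaefbaa
  rot[14] = ADACF$AecEBeDaefbaae
  rot[15] = DACF$AecEBeDaefbaaeA
  rot[16] = ACF$AecEBeDaefbaaeAD
  rot[17] = CF$AecEBeDaefbaaeADA
  rot[18] = F$AecEBeDaefbaaeADAC
  rot[19] = $AecEBeDaefbaaeADACF
Sorted (with $ < everything):
  sorted[0] = $AecEBeDaefbaaeADACF  (last char: 'F')
  sorted[1] = ACF$AecEBeDaefbaaeAD  (last char: 'D')
  sorted[2] = ADACF$AecEBeDaefbaae  (last char: 'e')
  sorted[3] = AecEBeDaefbaaeADACF$  (last char: '$')
  sorted[4] = BeDaefbaaeADACF$AecE  (last char: 'E')
  sorted[5] = CF$AecEBeDaefbaaeADA  (last char: 'A')
  sorted[6] = DACF$AecEBeDaefbaaeA  (last char: 'A')
  sorted[7] = DaefbaaeADACF$AecEBe  (last char: 'e')
  sorted[8] = EBeDaefbaaeADACF$Aec  (last char: 'c')
  sorted[9] = F$AecEBeDaefbaaeADAC  (last char: 'C')
  sorted[10] = aaeADACF$AecEBeDaefb  (last char: 'b')
  sorted[11] = aeADACF$AecEBeDaefba  (last char: 'a')
  sorted[12] = aefbaaeADACF$AecEBeD  (last char: 'D')
  sorted[13] = baaeADACF$AecEBeDaef  (last char: 'f')
  sorted[14] = cEBeDaefbaaeADACF$Ae  (last char: 'e')
  sorted[15] = eADACF$AecEBeDaefbaa  (last char: 'a')
  sorted[16] = eDaefbaaeADACF$AecEB  (last char: 'B')
  sorted[17] = ecEBeDaefbaaeADACF$A  (last char: 'A')
  sorted[18] = efbaaeADACF$AecEBeDa  (last char: 'a')
  sorted[19] = fbaaeADACF$AecEBeDae  (last char: 'e')
Last column: FDe$EAAecCbaDfeaBAae
Original string S is at sorted index 3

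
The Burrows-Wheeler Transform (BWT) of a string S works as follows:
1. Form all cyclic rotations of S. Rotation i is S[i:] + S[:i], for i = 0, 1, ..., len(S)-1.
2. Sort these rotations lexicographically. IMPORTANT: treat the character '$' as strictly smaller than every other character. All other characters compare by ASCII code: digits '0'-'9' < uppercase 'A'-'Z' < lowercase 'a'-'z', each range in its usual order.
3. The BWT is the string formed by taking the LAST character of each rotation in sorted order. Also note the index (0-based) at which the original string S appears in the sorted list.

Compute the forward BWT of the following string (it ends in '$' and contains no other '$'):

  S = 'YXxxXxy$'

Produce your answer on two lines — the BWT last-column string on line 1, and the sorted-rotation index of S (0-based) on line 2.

All 8 rotations (rotation i = S[i:]+S[:i]):
  rot[0] = YXxxXxy$
  rot[1] = XxxXxy$Y
  rot[2] = xxXxy$YX
  rot[3] = xXxy$YXx
  rot[4] = Xxy$YXxx
  rot[5] = xy$YXxxX
  rot[6] = y$YXxxXx
  rot[7] = $YXxxXxy
Sorted (with $ < everything):
  sorted[0] = $YXxxXxy  (last char: 'y')
  sorted[1] = XxxXxy$Y  (last char: 'Y')
  sorted[2] = Xxy$YXxx  (last char: 'x')
  sorted[3] = YXxxXxy$  (last char: '$')
  sorted[4] = xXxy$YXx  (last char: 'x')
  sorted[5] = xxXxy$YX  (last char: 'X')
  sorted[6] = xy$YXxxX  (last char: 'X')
  sorted[7] = y$YXxxXx  (last char: 'x')
Last column: yYx$xXXx
Original string S is at sorted index 3

Answer: yYx$xXXx
3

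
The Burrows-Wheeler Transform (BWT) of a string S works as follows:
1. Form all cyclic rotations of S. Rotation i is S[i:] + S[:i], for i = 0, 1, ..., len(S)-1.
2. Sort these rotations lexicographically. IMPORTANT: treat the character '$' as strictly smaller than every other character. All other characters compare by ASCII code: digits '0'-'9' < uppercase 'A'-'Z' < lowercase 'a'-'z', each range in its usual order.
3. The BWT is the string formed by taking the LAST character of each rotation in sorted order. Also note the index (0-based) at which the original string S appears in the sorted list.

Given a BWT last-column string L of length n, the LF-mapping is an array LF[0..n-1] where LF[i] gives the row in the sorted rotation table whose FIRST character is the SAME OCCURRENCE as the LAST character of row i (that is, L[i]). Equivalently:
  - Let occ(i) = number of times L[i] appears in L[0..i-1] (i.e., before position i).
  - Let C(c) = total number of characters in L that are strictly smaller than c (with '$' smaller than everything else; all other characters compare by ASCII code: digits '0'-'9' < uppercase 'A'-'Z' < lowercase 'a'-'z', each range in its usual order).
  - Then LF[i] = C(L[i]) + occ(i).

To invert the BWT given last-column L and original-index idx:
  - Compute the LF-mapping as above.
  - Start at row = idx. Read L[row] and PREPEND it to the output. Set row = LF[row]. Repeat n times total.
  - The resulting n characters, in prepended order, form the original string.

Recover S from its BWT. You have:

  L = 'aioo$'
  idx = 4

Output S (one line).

Answer: ooia$

Derivation:
LF mapping: 1 2 3 4 0
Walk LF starting at row 4, prepending L[row]:
  step 1: row=4, L[4]='$', prepend. Next row=LF[4]=0
  step 2: row=0, L[0]='a', prepend. Next row=LF[0]=1
  step 3: row=1, L[1]='i', prepend. Next row=LF[1]=2
  step 4: row=2, L[2]='o', prepend. Next row=LF[2]=3
  step 5: row=3, L[3]='o', prepend. Next row=LF[3]=4
Reversed output: ooia$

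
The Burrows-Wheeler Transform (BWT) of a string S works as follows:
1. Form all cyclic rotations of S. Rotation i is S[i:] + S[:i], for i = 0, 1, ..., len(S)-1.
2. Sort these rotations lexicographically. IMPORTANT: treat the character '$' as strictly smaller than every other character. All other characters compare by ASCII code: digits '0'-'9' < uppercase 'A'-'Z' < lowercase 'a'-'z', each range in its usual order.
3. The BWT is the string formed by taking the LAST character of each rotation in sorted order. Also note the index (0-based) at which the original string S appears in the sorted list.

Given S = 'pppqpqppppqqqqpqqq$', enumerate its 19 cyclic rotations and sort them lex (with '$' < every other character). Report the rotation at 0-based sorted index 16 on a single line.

All 19 rotations (rotation i = S[i:]+S[:i]):
  rot[0] = pppqpqppppqqqqpqqq$
  rot[1] = ppqpqppppqqqqpqqq$p
  rot[2] = pqpqppppqqqqpqqq$pp
  rot[3] = qpqppppqqqqpqqq$ppp
  rot[4] = pqppppqqqqpqqq$pppq
  rot[5] = qppppqqqqpqqq$pppqp
  rot[6] = ppppqqqqpqqq$pppqpq
  rot[7] = pppqqqqpqqq$pppqpqp
  rot[8] = ppqqqqpqqq$pppqpqpp
  rot[9] = pqqqqpqqq$pppqpqppp
  rot[10] = qqqqpqqq$pppqpqpppp
  rot[11] = qqqpqqq$pppqpqppppq
  rot[12] = qqpqqq$pppqpqppppqq
  rot[13] = qpqqq$pppqpqppppqqq
  rot[14] = pqqq$pppqpqppppqqqq
  rot[15] = qqq$pppqpqppppqqqqp
  rot[16] = qq$pppqpqppppqqqqpq
  rot[17] = q$pppqpqppppqqqqpqq
  rot[18] = $pppqpqppppqqqqpqqq
Sorted (with $ < everything):
  sorted[0] = $pppqpqppppqqqqpqqq
  sorted[1] = ppppqqqqpqqq$pppqpq
  sorted[2] = pppqpqppppqqqqpqqq$
  sorted[3] = pppqqqqpqqq$pppqpqp
  sorted[4] = ppqpqppppqqqqpqqq$p
  sorted[5] = ppqqqqpqqq$pppqpqpp
  sorted[6] = pqppppqqqqpqqq$pppq
  sorted[7] = pqpqppppqqqqpqqq$pp
  sorted[8] = pqqq$pppqpqppppqqqq
  sorted[9] = pqqqqpqqq$pppqpqppp
  sorted[10] = q$pppqpqppppqqqqpqq
  sorted[11] = qppppqqqqpqqq$pppqp
  sorted[12] = qpqppppqqqqpqqq$ppp
  sorted[13] = qpqqq$pppqpqppppqqq
  sorted[14] = qq$pppqpqppppqqqqpq
  sorted[15] = qqpqqq$pppqpqppppqq
  sorted[16] = qqq$pppqpqppppqqqqp
  sorted[17] = qqqpqqq$pppqpqppppq
  sorted[18] = qqqqpqqq$pppqpqpppp
sorted[16] = qqq$pppqpqppppqqqqp

Answer: qqq$pppqpqppppqqqqp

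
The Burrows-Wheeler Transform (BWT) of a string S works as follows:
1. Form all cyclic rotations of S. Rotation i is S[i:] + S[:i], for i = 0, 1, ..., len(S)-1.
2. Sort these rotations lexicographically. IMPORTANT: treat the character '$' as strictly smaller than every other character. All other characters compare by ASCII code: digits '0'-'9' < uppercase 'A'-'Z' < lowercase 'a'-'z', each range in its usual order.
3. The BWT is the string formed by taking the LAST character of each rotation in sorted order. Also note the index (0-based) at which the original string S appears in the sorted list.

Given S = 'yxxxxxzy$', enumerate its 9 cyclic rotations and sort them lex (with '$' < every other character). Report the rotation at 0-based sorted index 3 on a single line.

Answer: xxxzy$yxx

Derivation:
All 9 rotations (rotation i = S[i:]+S[:i]):
  rot[0] = yxxxxxzy$
  rot[1] = xxxxxzy$y
  rot[2] = xxxxzy$yx
  rot[3] = xxxzy$yxx
  rot[4] = xxzy$yxxx
  rot[5] = xzy$yxxxx
  rot[6] = zy$yxxxxx
  rot[7] = y$yxxxxxz
  rot[8] = $yxxxxxzy
Sorted (with $ < everything):
  sorted[0] = $yxxxxxzy
  sorted[1] = xxxxxzy$y
  sorted[2] = xxxxzy$yx
  sorted[3] = xxxzy$yxx
  sorted[4] = xxzy$yxxx
  sorted[5] = xzy$yxxxx
  sorted[6] = y$yxxxxxz
  sorted[7] = yxxxxxzy$
  sorted[8] = zy$yxxxxx
sorted[3] = xxxzy$yxx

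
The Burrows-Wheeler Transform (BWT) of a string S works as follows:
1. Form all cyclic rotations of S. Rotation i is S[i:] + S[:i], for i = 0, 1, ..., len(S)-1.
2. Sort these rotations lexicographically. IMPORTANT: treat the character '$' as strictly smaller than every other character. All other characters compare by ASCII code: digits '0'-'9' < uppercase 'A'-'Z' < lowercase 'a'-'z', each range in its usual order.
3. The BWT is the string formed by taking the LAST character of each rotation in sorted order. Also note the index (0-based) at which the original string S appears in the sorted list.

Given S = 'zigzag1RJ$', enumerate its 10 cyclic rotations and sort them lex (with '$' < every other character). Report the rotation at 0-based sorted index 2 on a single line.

Answer: J$zigzag1R

Derivation:
All 10 rotations (rotation i = S[i:]+S[:i]):
  rot[0] = zigzag1RJ$
  rot[1] = igzag1RJ$z
  rot[2] = gzag1RJ$zi
  rot[3] = zag1RJ$zig
  rot[4] = ag1RJ$zigz
  rot[5] = g1RJ$zigza
  rot[6] = 1RJ$zigzag
  rot[7] = RJ$zigzag1
  rot[8] = J$zigzag1R
  rot[9] = $zigzag1RJ
Sorted (with $ < everything):
  sorted[0] = $zigzag1RJ
  sorted[1] = 1RJ$zigzag
  sorted[2] = J$zigzag1R
  sorted[3] = RJ$zigzag1
  sorted[4] = ag1RJ$zigz
  sorted[5] = g1RJ$zigza
  sorted[6] = gzag1RJ$zi
  sorted[7] = igzag1RJ$z
  sorted[8] = zag1RJ$zig
  sorted[9] = zigzag1RJ$
sorted[2] = J$zigzag1R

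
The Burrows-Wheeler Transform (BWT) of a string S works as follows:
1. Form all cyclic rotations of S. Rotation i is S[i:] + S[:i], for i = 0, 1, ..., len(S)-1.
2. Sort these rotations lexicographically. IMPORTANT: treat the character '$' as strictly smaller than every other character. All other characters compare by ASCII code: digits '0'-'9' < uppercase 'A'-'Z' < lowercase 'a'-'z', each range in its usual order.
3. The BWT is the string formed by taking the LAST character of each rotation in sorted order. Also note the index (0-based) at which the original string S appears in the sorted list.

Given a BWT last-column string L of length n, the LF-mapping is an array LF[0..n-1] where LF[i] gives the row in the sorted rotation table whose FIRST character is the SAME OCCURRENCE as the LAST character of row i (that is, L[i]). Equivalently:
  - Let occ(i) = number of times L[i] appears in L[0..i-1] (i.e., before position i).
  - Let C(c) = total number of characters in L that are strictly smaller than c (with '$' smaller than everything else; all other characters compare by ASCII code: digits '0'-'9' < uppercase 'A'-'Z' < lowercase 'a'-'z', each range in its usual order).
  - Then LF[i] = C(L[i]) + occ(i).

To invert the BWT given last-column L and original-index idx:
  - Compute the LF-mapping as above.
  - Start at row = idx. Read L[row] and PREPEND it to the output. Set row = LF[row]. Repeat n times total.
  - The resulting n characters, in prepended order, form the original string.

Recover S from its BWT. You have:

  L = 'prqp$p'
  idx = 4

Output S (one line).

LF mapping: 1 5 4 2 0 3
Walk LF starting at row 4, prepending L[row]:
  step 1: row=4, L[4]='$', prepend. Next row=LF[4]=0
  step 2: row=0, L[0]='p', prepend. Next row=LF[0]=1
  step 3: row=1, L[1]='r', prepend. Next row=LF[1]=5
  step 4: row=5, L[5]='p', prepend. Next row=LF[5]=3
  step 5: row=3, L[3]='p', prepend. Next row=LF[3]=2
  step 6: row=2, L[2]='q', prepend. Next row=LF[2]=4
Reversed output: qpprp$

Answer: qpprp$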